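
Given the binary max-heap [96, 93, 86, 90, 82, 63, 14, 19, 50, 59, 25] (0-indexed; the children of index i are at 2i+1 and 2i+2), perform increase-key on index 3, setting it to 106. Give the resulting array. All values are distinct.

[106, 96, 86, 93, 82, 63, 14, 19, 50, 59, 25]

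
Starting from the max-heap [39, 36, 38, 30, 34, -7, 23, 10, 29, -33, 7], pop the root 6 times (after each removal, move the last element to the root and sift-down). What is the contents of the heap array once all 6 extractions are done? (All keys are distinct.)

[23, 10, -7, 7, -33]

extract-max #1 returns 39:
  remove root 39; move last element 7 to root → [7, 36, 38, 30, 34, -7, 23, 10, 29, -33]
  7 vs larger child 38 at index 2, swap → [38, 36, 7, 30, 34, -7, 23, 10, 29, -33]
  7 vs larger child 23 at index 6, swap → [38, 36, 23, 30, 34, -7, 7, 10, 29, -33]
extract-max #2 returns 38:
  remove root 38; move last element -33 to root → [-33, 36, 23, 30, 34, -7, 7, 10, 29]
  -33 vs larger child 36 at index 1, swap → [36, -33, 23, 30, 34, -7, 7, 10, 29]
  -33 vs larger child 34 at index 4, swap → [36, 34, 23, 30, -33, -7, 7, 10, 29]
extract-max #3 returns 36:
  remove root 36; move last element 29 to root → [29, 34, 23, 30, -33, -7, 7, 10]
  29 vs larger child 34 at index 1, swap → [34, 29, 23, 30, -33, -7, 7, 10]
  29 vs larger child 30 at index 3, swap → [34, 30, 23, 29, -33, -7, 7, 10]
extract-max #4 returns 34:
  remove root 34; move last element 10 to root → [10, 30, 23, 29, -33, -7, 7]
  10 vs larger child 30 at index 1, swap → [30, 10, 23, 29, -33, -7, 7]
  10 vs larger child 29 at index 3, swap → [30, 29, 23, 10, -33, -7, 7]
extract-max #5 returns 30:
  remove root 30; move last element 7 to root → [7, 29, 23, 10, -33, -7]
  7 vs larger child 29 at index 1, swap → [29, 7, 23, 10, -33, -7]
  7 vs larger child 10 at index 3, swap → [29, 10, 23, 7, -33, -7]
extract-max #6 returns 29:
  remove root 29; move last element -7 to root → [-7, 10, 23, 7, -33]
  -7 vs larger child 23 at index 2, swap → [23, 10, -7, 7, -33]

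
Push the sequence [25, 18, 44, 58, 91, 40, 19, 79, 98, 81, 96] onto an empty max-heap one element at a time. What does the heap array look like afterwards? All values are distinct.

Insert 25:
  append 25 at index 0 → [25] (no swap needed)
Insert 18:
  append 18 at index 1 → [25, 18] (no swap needed)
Insert 44:
  append 44 at index 2 → [25, 18, 44]
  44 > parent 25 at index 0, swap → [44, 18, 25]
Insert 58:
  append 58 at index 3 → [44, 18, 25, 58]
  58 > parent 18 at index 1, swap → [44, 58, 25, 18]
  58 > parent 44 at index 0, swap → [58, 44, 25, 18]
Insert 91:
  append 91 at index 4 → [58, 44, 25, 18, 91]
  91 > parent 44 at index 1, swap → [58, 91, 25, 18, 44]
  91 > parent 58 at index 0, swap → [91, 58, 25, 18, 44]
Insert 40:
  append 40 at index 5 → [91, 58, 25, 18, 44, 40]
  40 > parent 25 at index 2, swap → [91, 58, 40, 18, 44, 25]
Insert 19:
  append 19 at index 6 → [91, 58, 40, 18, 44, 25, 19] (no swap needed)
Insert 79:
  append 79 at index 7 → [91, 58, 40, 18, 44, 25, 19, 79]
  79 > parent 18 at index 3, swap → [91, 58, 40, 79, 44, 25, 19, 18]
  79 > parent 58 at index 1, swap → [91, 79, 40, 58, 44, 25, 19, 18]
Insert 98:
  append 98 at index 8 → [91, 79, 40, 58, 44, 25, 19, 18, 98]
  98 > parent 58 at index 3, swap → [91, 79, 40, 98, 44, 25, 19, 18, 58]
  98 > parent 79 at index 1, swap → [91, 98, 40, 79, 44, 25, 19, 18, 58]
  98 > parent 91 at index 0, swap → [98, 91, 40, 79, 44, 25, 19, 18, 58]
Insert 81:
  append 81 at index 9 → [98, 91, 40, 79, 44, 25, 19, 18, 58, 81]
  81 > parent 44 at index 4, swap → [98, 91, 40, 79, 81, 25, 19, 18, 58, 44]
Insert 96:
  append 96 at index 10 → [98, 91, 40, 79, 81, 25, 19, 18, 58, 44, 96]
  96 > parent 81 at index 4, swap → [98, 91, 40, 79, 96, 25, 19, 18, 58, 44, 81]
  96 > parent 91 at index 1, swap → [98, 96, 40, 79, 91, 25, 19, 18, 58, 44, 81]

[98, 96, 40, 79, 91, 25, 19, 18, 58, 44, 81]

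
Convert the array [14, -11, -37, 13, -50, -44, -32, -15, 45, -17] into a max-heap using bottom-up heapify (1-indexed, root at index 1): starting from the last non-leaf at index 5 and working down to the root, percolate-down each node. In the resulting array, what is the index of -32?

3

sift down from index 5:
  -50 vs only child -17 at index 10, swap → [14, -11, -37, 13, -17, -44, -32, -15, 45, -50]
sift down from index 4:
  13 vs larger child 45 at index 9, swap → [14, -11, -37, 45, -17, -44, -32, -15, 13, -50]
sift down from index 3:
  -37 vs larger child -32 at index 7, swap → [14, -11, -32, 45, -17, -44, -37, -15, 13, -50]
sift down from index 2:
  -11 vs larger child 45 at index 4, swap → [14, 45, -32, -11, -17, -44, -37, -15, 13, -50]
  -11 vs larger child 13 at index 9, swap → [14, 45, -32, 13, -17, -44, -37, -15, -11, -50]
sift down from index 1:
  14 vs larger child 45 at index 2, swap → [45, 14, -32, 13, -17, -44, -37, -15, -11, -50]
resulting array: [45, 14, -32, 13, -17, -44, -37, -15, -11, -50]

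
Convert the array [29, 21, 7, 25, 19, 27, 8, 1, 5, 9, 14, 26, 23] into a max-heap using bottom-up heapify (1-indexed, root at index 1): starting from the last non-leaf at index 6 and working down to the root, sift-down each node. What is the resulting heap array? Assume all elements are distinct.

[29, 25, 27, 21, 19, 26, 8, 1, 5, 9, 14, 7, 23]

sift down from index 6: already satisfies heap property
sift down from index 5: already satisfies heap property
sift down from index 4: already satisfies heap property
sift down from index 3:
  7 vs larger child 27 at index 6, swap → [29, 21, 27, 25, 19, 7, 8, 1, 5, 9, 14, 26, 23]
  7 vs larger child 26 at index 12, swap → [29, 21, 27, 25, 19, 26, 8, 1, 5, 9, 14, 7, 23]
sift down from index 2:
  21 vs larger child 25 at index 4, swap → [29, 25, 27, 21, 19, 26, 8, 1, 5, 9, 14, 7, 23]
sift down from index 1: already satisfies heap property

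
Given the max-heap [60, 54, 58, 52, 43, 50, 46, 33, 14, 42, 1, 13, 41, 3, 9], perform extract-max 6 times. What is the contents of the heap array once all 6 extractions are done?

[43, 42, 41, 33, 9, 1, 13, 3, 14]

extract-max #1 returns 60:
  remove root 60; move last element 9 to root → [9, 54, 58, 52, 43, 50, 46, 33, 14, 42, 1, 13, 41, 3]
  9 vs larger child 58 at index 2, swap → [58, 54, 9, 52, 43, 50, 46, 33, 14, 42, 1, 13, 41, 3]
  9 vs larger child 50 at index 5, swap → [58, 54, 50, 52, 43, 9, 46, 33, 14, 42, 1, 13, 41, 3]
  9 vs larger child 41 at index 12, swap → [58, 54, 50, 52, 43, 41, 46, 33, 14, 42, 1, 13, 9, 3]
extract-max #2 returns 58:
  remove root 58; move last element 3 to root → [3, 54, 50, 52, 43, 41, 46, 33, 14, 42, 1, 13, 9]
  3 vs larger child 54 at index 1, swap → [54, 3, 50, 52, 43, 41, 46, 33, 14, 42, 1, 13, 9]
  3 vs larger child 52 at index 3, swap → [54, 52, 50, 3, 43, 41, 46, 33, 14, 42, 1, 13, 9]
  3 vs larger child 33 at index 7, swap → [54, 52, 50, 33, 43, 41, 46, 3, 14, 42, 1, 13, 9]
extract-max #3 returns 54:
  remove root 54; move last element 9 to root → [9, 52, 50, 33, 43, 41, 46, 3, 14, 42, 1, 13]
  9 vs larger child 52 at index 1, swap → [52, 9, 50, 33, 43, 41, 46, 3, 14, 42, 1, 13]
  9 vs larger child 43 at index 4, swap → [52, 43, 50, 33, 9, 41, 46, 3, 14, 42, 1, 13]
  9 vs larger child 42 at index 9, swap → [52, 43, 50, 33, 42, 41, 46, 3, 14, 9, 1, 13]
extract-max #4 returns 52:
  remove root 52; move last element 13 to root → [13, 43, 50, 33, 42, 41, 46, 3, 14, 9, 1]
  13 vs larger child 50 at index 2, swap → [50, 43, 13, 33, 42, 41, 46, 3, 14, 9, 1]
  13 vs larger child 46 at index 6, swap → [50, 43, 46, 33, 42, 41, 13, 3, 14, 9, 1]
extract-max #5 returns 50:
  remove root 50; move last element 1 to root → [1, 43, 46, 33, 42, 41, 13, 3, 14, 9]
  1 vs larger child 46 at index 2, swap → [46, 43, 1, 33, 42, 41, 13, 3, 14, 9]
  1 vs larger child 41 at index 5, swap → [46, 43, 41, 33, 42, 1, 13, 3, 14, 9]
extract-max #6 returns 46:
  remove root 46; move last element 9 to root → [9, 43, 41, 33, 42, 1, 13, 3, 14]
  9 vs larger child 43 at index 1, swap → [43, 9, 41, 33, 42, 1, 13, 3, 14]
  9 vs larger child 42 at index 4, swap → [43, 42, 41, 33, 9, 1, 13, 3, 14]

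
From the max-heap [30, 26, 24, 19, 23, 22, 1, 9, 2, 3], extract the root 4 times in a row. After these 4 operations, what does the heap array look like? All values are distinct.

extract-max #1 returns 30:
  remove root 30; move last element 3 to root → [3, 26, 24, 19, 23, 22, 1, 9, 2]
  3 vs larger child 26 at index 1, swap → [26, 3, 24, 19, 23, 22, 1, 9, 2]
  3 vs larger child 23 at index 4, swap → [26, 23, 24, 19, 3, 22, 1, 9, 2]
extract-max #2 returns 26:
  remove root 26; move last element 2 to root → [2, 23, 24, 19, 3, 22, 1, 9]
  2 vs larger child 24 at index 2, swap → [24, 23, 2, 19, 3, 22, 1, 9]
  2 vs larger child 22 at index 5, swap → [24, 23, 22, 19, 3, 2, 1, 9]
extract-max #3 returns 24:
  remove root 24; move last element 9 to root → [9, 23, 22, 19, 3, 2, 1]
  9 vs larger child 23 at index 1, swap → [23, 9, 22, 19, 3, 2, 1]
  9 vs larger child 19 at index 3, swap → [23, 19, 22, 9, 3, 2, 1]
extract-max #4 returns 23:
  remove root 23; move last element 1 to root → [1, 19, 22, 9, 3, 2]
  1 vs larger child 22 at index 2, swap → [22, 19, 1, 9, 3, 2]
  1 vs only child 2 at index 5, swap → [22, 19, 2, 9, 3, 1]

[22, 19, 2, 9, 3, 1]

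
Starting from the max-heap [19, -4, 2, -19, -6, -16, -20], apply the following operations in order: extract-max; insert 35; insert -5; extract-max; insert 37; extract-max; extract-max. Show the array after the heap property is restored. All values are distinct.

[-4, -5, -16, -19, -6, -20]

extract-max → returns 19:
  remove root 19; move last element -20 to root → [-20, -4, 2, -19, -6, -16]
  -20 vs larger child 2 at index 2, swap → [2, -4, -20, -19, -6, -16]
  -20 vs only child -16 at index 5, swap → [2, -4, -16, -19, -6, -20]
insert 35:
  append 35 at index 6 → [2, -4, -16, -19, -6, -20, 35]
  35 > parent -16 at index 2, swap → [2, -4, 35, -19, -6, -20, -16]
  35 > parent 2 at index 0, swap → [35, -4, 2, -19, -6, -20, -16]
insert -5:
  append -5 at index 7 → [35, -4, 2, -19, -6, -20, -16, -5]
  -5 > parent -19 at index 3, swap → [35, -4, 2, -5, -6, -20, -16, -19]
extract-max → returns 35:
  remove root 35; move last element -19 to root → [-19, -4, 2, -5, -6, -20, -16]
  -19 vs larger child 2 at index 2, swap → [2, -4, -19, -5, -6, -20, -16]
  -19 vs larger child -16 at index 6, swap → [2, -4, -16, -5, -6, -20, -19]
insert 37:
  append 37 at index 7 → [2, -4, -16, -5, -6, -20, -19, 37]
  37 > parent -5 at index 3, swap → [2, -4, -16, 37, -6, -20, -19, -5]
  37 > parent -4 at index 1, swap → [2, 37, -16, -4, -6, -20, -19, -5]
  37 > parent 2 at index 0, swap → [37, 2, -16, -4, -6, -20, -19, -5]
extract-max → returns 37:
  remove root 37; move last element -5 to root → [-5, 2, -16, -4, -6, -20, -19]
  -5 vs larger child 2 at index 1, swap → [2, -5, -16, -4, -6, -20, -19]
  -5 vs larger child -4 at index 3, swap → [2, -4, -16, -5, -6, -20, -19]
extract-max → returns 2:
  remove root 2; move last element -19 to root → [-19, -4, -16, -5, -6, -20]
  -19 vs larger child -4 at index 1, swap → [-4, -19, -16, -5, -6, -20]
  -19 vs larger child -5 at index 3, swap → [-4, -5, -16, -19, -6, -20]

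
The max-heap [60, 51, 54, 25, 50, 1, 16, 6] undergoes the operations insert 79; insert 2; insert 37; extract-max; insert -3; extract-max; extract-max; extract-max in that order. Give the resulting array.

[50, 37, 16, 25, 2, 1, -3, 6]

insert 79:
  append 79 at index 8 → [60, 51, 54, 25, 50, 1, 16, 6, 79]
  79 > parent 25 at index 3, swap → [60, 51, 54, 79, 50, 1, 16, 6, 25]
  79 > parent 51 at index 1, swap → [60, 79, 54, 51, 50, 1, 16, 6, 25]
  79 > parent 60 at index 0, swap → [79, 60, 54, 51, 50, 1, 16, 6, 25]
insert 2:
  append 2 at index 9 → [79, 60, 54, 51, 50, 1, 16, 6, 25, 2] (no swap needed)
insert 37:
  append 37 at index 10 → [79, 60, 54, 51, 50, 1, 16, 6, 25, 2, 37] (no swap needed)
extract-max → returns 79:
  remove root 79; move last element 37 to root → [37, 60, 54, 51, 50, 1, 16, 6, 25, 2]
  37 vs larger child 60 at index 1, swap → [60, 37, 54, 51, 50, 1, 16, 6, 25, 2]
  37 vs larger child 51 at index 3, swap → [60, 51, 54, 37, 50, 1, 16, 6, 25, 2]
insert -3:
  append -3 at index 10 → [60, 51, 54, 37, 50, 1, 16, 6, 25, 2, -3] (no swap needed)
extract-max → returns 60:
  remove root 60; move last element -3 to root → [-3, 51, 54, 37, 50, 1, 16, 6, 25, 2]
  -3 vs larger child 54 at index 2, swap → [54, 51, -3, 37, 50, 1, 16, 6, 25, 2]
  -3 vs larger child 16 at index 6, swap → [54, 51, 16, 37, 50, 1, -3, 6, 25, 2]
extract-max → returns 54:
  remove root 54; move last element 2 to root → [2, 51, 16, 37, 50, 1, -3, 6, 25]
  2 vs larger child 51 at index 1, swap → [51, 2, 16, 37, 50, 1, -3, 6, 25]
  2 vs larger child 50 at index 4, swap → [51, 50, 16, 37, 2, 1, -3, 6, 25]
extract-max → returns 51:
  remove root 51; move last element 25 to root → [25, 50, 16, 37, 2, 1, -3, 6]
  25 vs larger child 50 at index 1, swap → [50, 25, 16, 37, 2, 1, -3, 6]
  25 vs larger child 37 at index 3, swap → [50, 37, 16, 25, 2, 1, -3, 6]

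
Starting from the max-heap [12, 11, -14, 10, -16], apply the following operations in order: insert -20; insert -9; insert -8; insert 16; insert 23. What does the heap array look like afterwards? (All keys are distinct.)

[23, 16, -9, 11, 12, -20, -14, -8, 10, -16]

insert -20:
  append -20 at index 5 → [12, 11, -14, 10, -16, -20] (no swap needed)
insert -9:
  append -9 at index 6 → [12, 11, -14, 10, -16, -20, -9]
  -9 > parent -14 at index 2, swap → [12, 11, -9, 10, -16, -20, -14]
insert -8:
  append -8 at index 7 → [12, 11, -9, 10, -16, -20, -14, -8] (no swap needed)
insert 16:
  append 16 at index 8 → [12, 11, -9, 10, -16, -20, -14, -8, 16]
  16 > parent 10 at index 3, swap → [12, 11, -9, 16, -16, -20, -14, -8, 10]
  16 > parent 11 at index 1, swap → [12, 16, -9, 11, -16, -20, -14, -8, 10]
  16 > parent 12 at index 0, swap → [16, 12, -9, 11, -16, -20, -14, -8, 10]
insert 23:
  append 23 at index 9 → [16, 12, -9, 11, -16, -20, -14, -8, 10, 23]
  23 > parent -16 at index 4, swap → [16, 12, -9, 11, 23, -20, -14, -8, 10, -16]
  23 > parent 12 at index 1, swap → [16, 23, -9, 11, 12, -20, -14, -8, 10, -16]
  23 > parent 16 at index 0, swap → [23, 16, -9, 11, 12, -20, -14, -8, 10, -16]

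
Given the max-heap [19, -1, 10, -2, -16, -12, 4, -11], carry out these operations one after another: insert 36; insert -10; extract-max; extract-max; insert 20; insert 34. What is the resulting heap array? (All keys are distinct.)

insert 36:
  append 36 at index 8 → [19, -1, 10, -2, -16, -12, 4, -11, 36]
  36 > parent -2 at index 3, swap → [19, -1, 10, 36, -16, -12, 4, -11, -2]
  36 > parent -1 at index 1, swap → [19, 36, 10, -1, -16, -12, 4, -11, -2]
  36 > parent 19 at index 0, swap → [36, 19, 10, -1, -16, -12, 4, -11, -2]
insert -10:
  append -10 at index 9 → [36, 19, 10, -1, -16, -12, 4, -11, -2, -10]
  -10 > parent -16 at index 4, swap → [36, 19, 10, -1, -10, -12, 4, -11, -2, -16]
extract-max → returns 36:
  remove root 36; move last element -16 to root → [-16, 19, 10, -1, -10, -12, 4, -11, -2]
  -16 vs larger child 19 at index 1, swap → [19, -16, 10, -1, -10, -12, 4, -11, -2]
  -16 vs larger child -1 at index 3, swap → [19, -1, 10, -16, -10, -12, 4, -11, -2]
  -16 vs larger child -2 at index 8, swap → [19, -1, 10, -2, -10, -12, 4, -11, -16]
extract-max → returns 19:
  remove root 19; move last element -16 to root → [-16, -1, 10, -2, -10, -12, 4, -11]
  -16 vs larger child 10 at index 2, swap → [10, -1, -16, -2, -10, -12, 4, -11]
  -16 vs larger child 4 at index 6, swap → [10, -1, 4, -2, -10, -12, -16, -11]
insert 20:
  append 20 at index 8 → [10, -1, 4, -2, -10, -12, -16, -11, 20]
  20 > parent -2 at index 3, swap → [10, -1, 4, 20, -10, -12, -16, -11, -2]
  20 > parent -1 at index 1, swap → [10, 20, 4, -1, -10, -12, -16, -11, -2]
  20 > parent 10 at index 0, swap → [20, 10, 4, -1, -10, -12, -16, -11, -2]
insert 34:
  append 34 at index 9 → [20, 10, 4, -1, -10, -12, -16, -11, -2, 34]
  34 > parent -10 at index 4, swap → [20, 10, 4, -1, 34, -12, -16, -11, -2, -10]
  34 > parent 10 at index 1, swap → [20, 34, 4, -1, 10, -12, -16, -11, -2, -10]
  34 > parent 20 at index 0, swap → [34, 20, 4, -1, 10, -12, -16, -11, -2, -10]

[34, 20, 4, -1, 10, -12, -16, -11, -2, -10]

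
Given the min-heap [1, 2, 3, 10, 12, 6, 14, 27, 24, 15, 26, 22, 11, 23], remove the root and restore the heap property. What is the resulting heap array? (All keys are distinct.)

[2, 10, 3, 23, 12, 6, 14, 27, 24, 15, 26, 22, 11]

remove root 1; move last element 23 to root → [23, 2, 3, 10, 12, 6, 14, 27, 24, 15, 26, 22, 11]
23 vs smaller child 2 at index 1, swap → [2, 23, 3, 10, 12, 6, 14, 27, 24, 15, 26, 22, 11]
23 vs smaller child 10 at index 3, swap → [2, 10, 3, 23, 12, 6, 14, 27, 24, 15, 26, 22, 11]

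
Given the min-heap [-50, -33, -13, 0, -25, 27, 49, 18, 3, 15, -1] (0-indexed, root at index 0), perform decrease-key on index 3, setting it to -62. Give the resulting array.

set index 3 from 0 to -62 → [-50, -33, -13, -62, -25, 27, 49, 18, 3, 15, -1]
-62 < parent -33 at index 1, swap → [-50, -62, -13, -33, -25, 27, 49, 18, 3, 15, -1]
-62 < parent -50 at index 0, swap → [-62, -50, -13, -33, -25, 27, 49, 18, 3, 15, -1]

[-62, -50, -13, -33, -25, 27, 49, 18, 3, 15, -1]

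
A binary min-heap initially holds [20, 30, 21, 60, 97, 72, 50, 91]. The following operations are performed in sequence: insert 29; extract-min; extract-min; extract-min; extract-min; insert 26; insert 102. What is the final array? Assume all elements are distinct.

[26, 60, 50, 91, 97, 72, 102]

insert 29:
  append 29 at index 8 → [20, 30, 21, 60, 97, 72, 50, 91, 29]
  29 < parent 60 at index 3, swap → [20, 30, 21, 29, 97, 72, 50, 91, 60]
  29 < parent 30 at index 1, swap → [20, 29, 21, 30, 97, 72, 50, 91, 60]
extract-min → returns 20:
  remove root 20; move last element 60 to root → [60, 29, 21, 30, 97, 72, 50, 91]
  60 vs smaller child 21 at index 2, swap → [21, 29, 60, 30, 97, 72, 50, 91]
  60 vs smaller child 50 at index 6, swap → [21, 29, 50, 30, 97, 72, 60, 91]
extract-min → returns 21:
  remove root 21; move last element 91 to root → [91, 29, 50, 30, 97, 72, 60]
  91 vs smaller child 29 at index 1, swap → [29, 91, 50, 30, 97, 72, 60]
  91 vs smaller child 30 at index 3, swap → [29, 30, 50, 91, 97, 72, 60]
extract-min → returns 29:
  remove root 29; move last element 60 to root → [60, 30, 50, 91, 97, 72]
  60 vs smaller child 30 at index 1, swap → [30, 60, 50, 91, 97, 72]
extract-min → returns 30:
  remove root 30; move last element 72 to root → [72, 60, 50, 91, 97]
  72 vs smaller child 50 at index 2, swap → [50, 60, 72, 91, 97]
insert 26:
  append 26 at index 5 → [50, 60, 72, 91, 97, 26]
  26 < parent 72 at index 2, swap → [50, 60, 26, 91, 97, 72]
  26 < parent 50 at index 0, swap → [26, 60, 50, 91, 97, 72]
insert 102:
  append 102 at index 6 → [26, 60, 50, 91, 97, 72, 102] (no swap needed)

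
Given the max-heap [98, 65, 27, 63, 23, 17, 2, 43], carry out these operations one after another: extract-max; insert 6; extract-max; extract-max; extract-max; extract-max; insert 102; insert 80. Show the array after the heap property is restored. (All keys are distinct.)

extract-max → returns 98:
  remove root 98; move last element 43 to root → [43, 65, 27, 63, 23, 17, 2]
  43 vs larger child 65 at index 1, swap → [65, 43, 27, 63, 23, 17, 2]
  43 vs larger child 63 at index 3, swap → [65, 63, 27, 43, 23, 17, 2]
insert 6:
  append 6 at index 7 → [65, 63, 27, 43, 23, 17, 2, 6] (no swap needed)
extract-max → returns 65:
  remove root 65; move last element 6 to root → [6, 63, 27, 43, 23, 17, 2]
  6 vs larger child 63 at index 1, swap → [63, 6, 27, 43, 23, 17, 2]
  6 vs larger child 43 at index 3, swap → [63, 43, 27, 6, 23, 17, 2]
extract-max → returns 63:
  remove root 63; move last element 2 to root → [2, 43, 27, 6, 23, 17]
  2 vs larger child 43 at index 1, swap → [43, 2, 27, 6, 23, 17]
  2 vs larger child 23 at index 4, swap → [43, 23, 27, 6, 2, 17]
extract-max → returns 43:
  remove root 43; move last element 17 to root → [17, 23, 27, 6, 2]
  17 vs larger child 27 at index 2, swap → [27, 23, 17, 6, 2]
extract-max → returns 27:
  remove root 27; move last element 2 to root → [2, 23, 17, 6]
  2 vs larger child 23 at index 1, swap → [23, 2, 17, 6]
  2 vs only child 6 at index 3, swap → [23, 6, 17, 2]
insert 102:
  append 102 at index 4 → [23, 6, 17, 2, 102]
  102 > parent 6 at index 1, swap → [23, 102, 17, 2, 6]
  102 > parent 23 at index 0, swap → [102, 23, 17, 2, 6]
insert 80:
  append 80 at index 5 → [102, 23, 17, 2, 6, 80]
  80 > parent 17 at index 2, swap → [102, 23, 80, 2, 6, 17]

[102, 23, 80, 2, 6, 17]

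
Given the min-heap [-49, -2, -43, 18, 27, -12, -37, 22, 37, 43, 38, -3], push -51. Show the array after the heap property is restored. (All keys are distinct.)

append -51 at index 12 → [-49, -2, -43, 18, 27, -12, -37, 22, 37, 43, 38, -3, -51]
-51 < parent -12 at index 5, swap → [-49, -2, -43, 18, 27, -51, -37, 22, 37, 43, 38, -3, -12]
-51 < parent -43 at index 2, swap → [-49, -2, -51, 18, 27, -43, -37, 22, 37, 43, 38, -3, -12]
-51 < parent -49 at index 0, swap → [-51, -2, -49, 18, 27, -43, -37, 22, 37, 43, 38, -3, -12]

[-51, -2, -49, 18, 27, -43, -37, 22, 37, 43, 38, -3, -12]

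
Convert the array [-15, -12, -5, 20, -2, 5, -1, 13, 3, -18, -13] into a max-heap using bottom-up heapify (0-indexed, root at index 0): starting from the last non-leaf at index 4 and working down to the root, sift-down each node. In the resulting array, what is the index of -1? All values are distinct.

6

sift down from index 4: already satisfies heap property
sift down from index 3: already satisfies heap property
sift down from index 2:
  -5 vs larger child 5 at index 5, swap → [-15, -12, 5, 20, -2, -5, -1, 13, 3, -18, -13]
sift down from index 1:
  -12 vs larger child 20 at index 3, swap → [-15, 20, 5, -12, -2, -5, -1, 13, 3, -18, -13]
  -12 vs larger child 13 at index 7, swap → [-15, 20, 5, 13, -2, -5, -1, -12, 3, -18, -13]
sift down from index 0:
  -15 vs larger child 20 at index 1, swap → [20, -15, 5, 13, -2, -5, -1, -12, 3, -18, -13]
  -15 vs larger child 13 at index 3, swap → [20, 13, 5, -15, -2, -5, -1, -12, 3, -18, -13]
  -15 vs larger child 3 at index 8, swap → [20, 13, 5, 3, -2, -5, -1, -12, -15, -18, -13]
resulting array: [20, 13, 5, 3, -2, -5, -1, -12, -15, -18, -13]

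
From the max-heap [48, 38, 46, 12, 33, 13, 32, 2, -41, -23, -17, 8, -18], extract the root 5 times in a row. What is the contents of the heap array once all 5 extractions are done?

[13, 12, -18, 2, 8, -23, -41, -17]

extract-max #1 returns 48:
  remove root 48; move last element -18 to root → [-18, 38, 46, 12, 33, 13, 32, 2, -41, -23, -17, 8]
  -18 vs larger child 46 at index 2, swap → [46, 38, -18, 12, 33, 13, 32, 2, -41, -23, -17, 8]
  -18 vs larger child 32 at index 6, swap → [46, 38, 32, 12, 33, 13, -18, 2, -41, -23, -17, 8]
extract-max #2 returns 46:
  remove root 46; move last element 8 to root → [8, 38, 32, 12, 33, 13, -18, 2, -41, -23, -17]
  8 vs larger child 38 at index 1, swap → [38, 8, 32, 12, 33, 13, -18, 2, -41, -23, -17]
  8 vs larger child 33 at index 4, swap → [38, 33, 32, 12, 8, 13, -18, 2, -41, -23, -17]
extract-max #3 returns 38:
  remove root 38; move last element -17 to root → [-17, 33, 32, 12, 8, 13, -18, 2, -41, -23]
  -17 vs larger child 33 at index 1, swap → [33, -17, 32, 12, 8, 13, -18, 2, -41, -23]
  -17 vs larger child 12 at index 3, swap → [33, 12, 32, -17, 8, 13, -18, 2, -41, -23]
  -17 vs larger child 2 at index 7, swap → [33, 12, 32, 2, 8, 13, -18, -17, -41, -23]
extract-max #4 returns 33:
  remove root 33; move last element -23 to root → [-23, 12, 32, 2, 8, 13, -18, -17, -41]
  -23 vs larger child 32 at index 2, swap → [32, 12, -23, 2, 8, 13, -18, -17, -41]
  -23 vs larger child 13 at index 5, swap → [32, 12, 13, 2, 8, -23, -18, -17, -41]
extract-max #5 returns 32:
  remove root 32; move last element -41 to root → [-41, 12, 13, 2, 8, -23, -18, -17]
  -41 vs larger child 13 at index 2, swap → [13, 12, -41, 2, 8, -23, -18, -17]
  -41 vs larger child -18 at index 6, swap → [13, 12, -18, 2, 8, -23, -41, -17]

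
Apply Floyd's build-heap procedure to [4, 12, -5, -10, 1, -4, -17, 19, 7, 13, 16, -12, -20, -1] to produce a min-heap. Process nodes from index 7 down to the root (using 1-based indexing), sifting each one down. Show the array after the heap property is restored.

[-20, -10, -17, 7, 1, -12, -1, 19, 12, 13, 16, -5, -4, 4]

sift down from index 7: already satisfies heap property
sift down from index 6:
  -4 vs smaller child -20 at index 13, swap → [4, 12, -5, -10, 1, -20, -17, 19, 7, 13, 16, -12, -4, -1]
sift down from index 5: already satisfies heap property
sift down from index 4: already satisfies heap property
sift down from index 3:
  -5 vs smaller child -20 at index 6, swap → [4, 12, -20, -10, 1, -5, -17, 19, 7, 13, 16, -12, -4, -1]
  -5 vs smaller child -12 at index 12, swap → [4, 12, -20, -10, 1, -12, -17, 19, 7, 13, 16, -5, -4, -1]
sift down from index 2:
  12 vs smaller child -10 at index 4, swap → [4, -10, -20, 12, 1, -12, -17, 19, 7, 13, 16, -5, -4, -1]
  12 vs smaller child 7 at index 9, swap → [4, -10, -20, 7, 1, -12, -17, 19, 12, 13, 16, -5, -4, -1]
sift down from index 1:
  4 vs smaller child -20 at index 3, swap → [-20, -10, 4, 7, 1, -12, -17, 19, 12, 13, 16, -5, -4, -1]
  4 vs smaller child -17 at index 7, swap → [-20, -10, -17, 7, 1, -12, 4, 19, 12, 13, 16, -5, -4, -1]
  4 vs only child -1 at index 14, swap → [-20, -10, -17, 7, 1, -12, -1, 19, 12, 13, 16, -5, -4, 4]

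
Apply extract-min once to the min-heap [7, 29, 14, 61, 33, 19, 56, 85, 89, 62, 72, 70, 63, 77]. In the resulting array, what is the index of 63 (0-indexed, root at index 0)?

5

remove root 7; move last element 77 to root → [77, 29, 14, 61, 33, 19, 56, 85, 89, 62, 72, 70, 63]
77 vs smaller child 14 at index 2, swap → [14, 29, 77, 61, 33, 19, 56, 85, 89, 62, 72, 70, 63]
77 vs smaller child 19 at index 5, swap → [14, 29, 19, 61, 33, 77, 56, 85, 89, 62, 72, 70, 63]
77 vs smaller child 63 at index 12, swap → [14, 29, 19, 61, 33, 63, 56, 85, 89, 62, 72, 70, 77]
resulting array: [14, 29, 19, 61, 33, 63, 56, 85, 89, 62, 72, 70, 77]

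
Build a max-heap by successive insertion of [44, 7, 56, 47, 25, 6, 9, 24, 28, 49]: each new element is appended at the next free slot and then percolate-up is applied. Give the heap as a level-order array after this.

Insert 44:
  append 44 at index 0 → [44] (no swap needed)
Insert 7:
  append 7 at index 1 → [44, 7] (no swap needed)
Insert 56:
  append 56 at index 2 → [44, 7, 56]
  56 > parent 44 at index 0, swap → [56, 7, 44]
Insert 47:
  append 47 at index 3 → [56, 7, 44, 47]
  47 > parent 7 at index 1, swap → [56, 47, 44, 7]
Insert 25:
  append 25 at index 4 → [56, 47, 44, 7, 25] (no swap needed)
Insert 6:
  append 6 at index 5 → [56, 47, 44, 7, 25, 6] (no swap needed)
Insert 9:
  append 9 at index 6 → [56, 47, 44, 7, 25, 6, 9] (no swap needed)
Insert 24:
  append 24 at index 7 → [56, 47, 44, 7, 25, 6, 9, 24]
  24 > parent 7 at index 3, swap → [56, 47, 44, 24, 25, 6, 9, 7]
Insert 28:
  append 28 at index 8 → [56, 47, 44, 24, 25, 6, 9, 7, 28]
  28 > parent 24 at index 3, swap → [56, 47, 44, 28, 25, 6, 9, 7, 24]
Insert 49:
  append 49 at index 9 → [56, 47, 44, 28, 25, 6, 9, 7, 24, 49]
  49 > parent 25 at index 4, swap → [56, 47, 44, 28, 49, 6, 9, 7, 24, 25]
  49 > parent 47 at index 1, swap → [56, 49, 44, 28, 47, 6, 9, 7, 24, 25]

[56, 49, 44, 28, 47, 6, 9, 7, 24, 25]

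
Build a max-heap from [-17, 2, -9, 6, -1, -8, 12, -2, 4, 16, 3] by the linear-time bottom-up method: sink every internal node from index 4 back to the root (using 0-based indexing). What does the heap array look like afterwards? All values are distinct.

[16, 6, 12, 4, 3, -8, -9, -2, -17, -1, 2]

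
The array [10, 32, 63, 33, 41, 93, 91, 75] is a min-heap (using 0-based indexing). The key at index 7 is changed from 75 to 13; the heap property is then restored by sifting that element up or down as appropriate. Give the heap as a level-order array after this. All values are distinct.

[10, 13, 63, 32, 41, 93, 91, 33]

set index 7 from 75 to 13 → [10, 32, 63, 33, 41, 93, 91, 13]
13 < parent 33 at index 3, swap → [10, 32, 63, 13, 41, 93, 91, 33]
13 < parent 32 at index 1, swap → [10, 13, 63, 32, 41, 93, 91, 33]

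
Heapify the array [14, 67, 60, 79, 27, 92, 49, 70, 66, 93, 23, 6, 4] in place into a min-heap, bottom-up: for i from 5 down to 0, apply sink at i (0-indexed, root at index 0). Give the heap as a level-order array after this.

sift down from index 5:
  92 vs smaller child 4 at index 12, swap → [14, 67, 60, 79, 27, 4, 49, 70, 66, 93, 23, 6, 92]
sift down from index 4:
  27 vs smaller child 23 at index 10, swap → [14, 67, 60, 79, 23, 4, 49, 70, 66, 93, 27, 6, 92]
sift down from index 3:
  79 vs smaller child 66 at index 8, swap → [14, 67, 60, 66, 23, 4, 49, 70, 79, 93, 27, 6, 92]
sift down from index 2:
  60 vs smaller child 4 at index 5, swap → [14, 67, 4, 66, 23, 60, 49, 70, 79, 93, 27, 6, 92]
  60 vs smaller child 6 at index 11, swap → [14, 67, 4, 66, 23, 6, 49, 70, 79, 93, 27, 60, 92]
sift down from index 1:
  67 vs smaller child 23 at index 4, swap → [14, 23, 4, 66, 67, 6, 49, 70, 79, 93, 27, 60, 92]
  67 vs smaller child 27 at index 10, swap → [14, 23, 4, 66, 27, 6, 49, 70, 79, 93, 67, 60, 92]
sift down from index 0:
  14 vs smaller child 4 at index 2, swap → [4, 23, 14, 66, 27, 6, 49, 70, 79, 93, 67, 60, 92]
  14 vs smaller child 6 at index 5, swap → [4, 23, 6, 66, 27, 14, 49, 70, 79, 93, 67, 60, 92]

[4, 23, 6, 66, 27, 14, 49, 70, 79, 93, 67, 60, 92]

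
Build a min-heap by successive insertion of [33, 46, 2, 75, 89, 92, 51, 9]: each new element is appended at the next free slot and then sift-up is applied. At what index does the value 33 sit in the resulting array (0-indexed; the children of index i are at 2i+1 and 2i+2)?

2

Insert 33:
  append 33 at index 0 → [33] (no swap needed)
Insert 46:
  append 46 at index 1 → [33, 46] (no swap needed)
Insert 2:
  append 2 at index 2 → [33, 46, 2]
  2 < parent 33 at index 0, swap → [2, 46, 33]
Insert 75:
  append 75 at index 3 → [2, 46, 33, 75] (no swap needed)
Insert 89:
  append 89 at index 4 → [2, 46, 33, 75, 89] (no swap needed)
Insert 92:
  append 92 at index 5 → [2, 46, 33, 75, 89, 92] (no swap needed)
Insert 51:
  append 51 at index 6 → [2, 46, 33, 75, 89, 92, 51] (no swap needed)
Insert 9:
  append 9 at index 7 → [2, 46, 33, 75, 89, 92, 51, 9]
  9 < parent 75 at index 3, swap → [2, 46, 33, 9, 89, 92, 51, 75]
  9 < parent 46 at index 1, swap → [2, 9, 33, 46, 89, 92, 51, 75]
resulting array: [2, 9, 33, 46, 89, 92, 51, 75]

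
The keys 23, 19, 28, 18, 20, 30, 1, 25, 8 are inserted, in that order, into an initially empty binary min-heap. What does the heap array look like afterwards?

[1, 8, 18, 19, 20, 30, 28, 25, 23]

Insert 23:
  append 23 at index 0 → [23] (no swap needed)
Insert 19:
  append 19 at index 1 → [23, 19]
  19 < parent 23 at index 0, swap → [19, 23]
Insert 28:
  append 28 at index 2 → [19, 23, 28] (no swap needed)
Insert 18:
  append 18 at index 3 → [19, 23, 28, 18]
  18 < parent 23 at index 1, swap → [19, 18, 28, 23]
  18 < parent 19 at index 0, swap → [18, 19, 28, 23]
Insert 20:
  append 20 at index 4 → [18, 19, 28, 23, 20] (no swap needed)
Insert 30:
  append 30 at index 5 → [18, 19, 28, 23, 20, 30] (no swap needed)
Insert 1:
  append 1 at index 6 → [18, 19, 28, 23, 20, 30, 1]
  1 < parent 28 at index 2, swap → [18, 19, 1, 23, 20, 30, 28]
  1 < parent 18 at index 0, swap → [1, 19, 18, 23, 20, 30, 28]
Insert 25:
  append 25 at index 7 → [1, 19, 18, 23, 20, 30, 28, 25] (no swap needed)
Insert 8:
  append 8 at index 8 → [1, 19, 18, 23, 20, 30, 28, 25, 8]
  8 < parent 23 at index 3, swap → [1, 19, 18, 8, 20, 30, 28, 25, 23]
  8 < parent 19 at index 1, swap → [1, 8, 18, 19, 20, 30, 28, 25, 23]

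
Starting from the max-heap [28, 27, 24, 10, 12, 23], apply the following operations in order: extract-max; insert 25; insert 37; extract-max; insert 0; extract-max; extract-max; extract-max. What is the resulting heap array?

extract-max → returns 28:
  remove root 28; move last element 23 to root → [23, 27, 24, 10, 12]
  23 vs larger child 27 at index 1, swap → [27, 23, 24, 10, 12]
insert 25:
  append 25 at index 5 → [27, 23, 24, 10, 12, 25]
  25 > parent 24 at index 2, swap → [27, 23, 25, 10, 12, 24]
insert 37:
  append 37 at index 6 → [27, 23, 25, 10, 12, 24, 37]
  37 > parent 25 at index 2, swap → [27, 23, 37, 10, 12, 24, 25]
  37 > parent 27 at index 0, swap → [37, 23, 27, 10, 12, 24, 25]
extract-max → returns 37:
  remove root 37; move last element 25 to root → [25, 23, 27, 10, 12, 24]
  25 vs larger child 27 at index 2, swap → [27, 23, 25, 10, 12, 24]
insert 0:
  append 0 at index 6 → [27, 23, 25, 10, 12, 24, 0] (no swap needed)
extract-max → returns 27:
  remove root 27; move last element 0 to root → [0, 23, 25, 10, 12, 24]
  0 vs larger child 25 at index 2, swap → [25, 23, 0, 10, 12, 24]
  0 vs only child 24 at index 5, swap → [25, 23, 24, 10, 12, 0]
extract-max → returns 25:
  remove root 25; move last element 0 to root → [0, 23, 24, 10, 12]
  0 vs larger child 24 at index 2, swap → [24, 23, 0, 10, 12]
extract-max → returns 24:
  remove root 24; move last element 12 to root → [12, 23, 0, 10]
  12 vs larger child 23 at index 1, swap → [23, 12, 0, 10]

[23, 12, 0, 10]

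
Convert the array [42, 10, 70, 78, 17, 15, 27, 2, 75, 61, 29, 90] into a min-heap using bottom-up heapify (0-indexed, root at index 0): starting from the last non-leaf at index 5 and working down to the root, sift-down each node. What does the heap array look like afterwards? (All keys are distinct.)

sift down from index 5: already satisfies heap property
sift down from index 4: already satisfies heap property
sift down from index 3:
  78 vs smaller child 2 at index 7, swap → [42, 10, 70, 2, 17, 15, 27, 78, 75, 61, 29, 90]
sift down from index 2:
  70 vs smaller child 15 at index 5, swap → [42, 10, 15, 2, 17, 70, 27, 78, 75, 61, 29, 90]
sift down from index 1:
  10 vs smaller child 2 at index 3, swap → [42, 2, 15, 10, 17, 70, 27, 78, 75, 61, 29, 90]
sift down from index 0:
  42 vs smaller child 2 at index 1, swap → [2, 42, 15, 10, 17, 70, 27, 78, 75, 61, 29, 90]
  42 vs smaller child 10 at index 3, swap → [2, 10, 15, 42, 17, 70, 27, 78, 75, 61, 29, 90]

[2, 10, 15, 42, 17, 70, 27, 78, 75, 61, 29, 90]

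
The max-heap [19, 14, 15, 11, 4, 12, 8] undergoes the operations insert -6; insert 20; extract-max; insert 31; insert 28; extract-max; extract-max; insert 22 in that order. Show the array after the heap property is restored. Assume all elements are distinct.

insert -6:
  append -6 at index 7 → [19, 14, 15, 11, 4, 12, 8, -6] (no swap needed)
insert 20:
  append 20 at index 8 → [19, 14, 15, 11, 4, 12, 8, -6, 20]
  20 > parent 11 at index 3, swap → [19, 14, 15, 20, 4, 12, 8, -6, 11]
  20 > parent 14 at index 1, swap → [19, 20, 15, 14, 4, 12, 8, -6, 11]
  20 > parent 19 at index 0, swap → [20, 19, 15, 14, 4, 12, 8, -6, 11]
extract-max → returns 20:
  remove root 20; move last element 11 to root → [11, 19, 15, 14, 4, 12, 8, -6]
  11 vs larger child 19 at index 1, swap → [19, 11, 15, 14, 4, 12, 8, -6]
  11 vs larger child 14 at index 3, swap → [19, 14, 15, 11, 4, 12, 8, -6]
insert 31:
  append 31 at index 8 → [19, 14, 15, 11, 4, 12, 8, -6, 31]
  31 > parent 11 at index 3, swap → [19, 14, 15, 31, 4, 12, 8, -6, 11]
  31 > parent 14 at index 1, swap → [19, 31, 15, 14, 4, 12, 8, -6, 11]
  31 > parent 19 at index 0, swap → [31, 19, 15, 14, 4, 12, 8, -6, 11]
insert 28:
  append 28 at index 9 → [31, 19, 15, 14, 4, 12, 8, -6, 11, 28]
  28 > parent 4 at index 4, swap → [31, 19, 15, 14, 28, 12, 8, -6, 11, 4]
  28 > parent 19 at index 1, swap → [31, 28, 15, 14, 19, 12, 8, -6, 11, 4]
extract-max → returns 31:
  remove root 31; move last element 4 to root → [4, 28, 15, 14, 19, 12, 8, -6, 11]
  4 vs larger child 28 at index 1, swap → [28, 4, 15, 14, 19, 12, 8, -6, 11]
  4 vs larger child 19 at index 4, swap → [28, 19, 15, 14, 4, 12, 8, -6, 11]
extract-max → returns 28:
  remove root 28; move last element 11 to root → [11, 19, 15, 14, 4, 12, 8, -6]
  11 vs larger child 19 at index 1, swap → [19, 11, 15, 14, 4, 12, 8, -6]
  11 vs larger child 14 at index 3, swap → [19, 14, 15, 11, 4, 12, 8, -6]
insert 22:
  append 22 at index 8 → [19, 14, 15, 11, 4, 12, 8, -6, 22]
  22 > parent 11 at index 3, swap → [19, 14, 15, 22, 4, 12, 8, -6, 11]
  22 > parent 14 at index 1, swap → [19, 22, 15, 14, 4, 12, 8, -6, 11]
  22 > parent 19 at index 0, swap → [22, 19, 15, 14, 4, 12, 8, -6, 11]

[22, 19, 15, 14, 4, 12, 8, -6, 11]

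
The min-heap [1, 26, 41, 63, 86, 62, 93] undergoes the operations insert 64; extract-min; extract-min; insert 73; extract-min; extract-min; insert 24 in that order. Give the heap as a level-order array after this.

insert 64:
  append 64 at index 7 → [1, 26, 41, 63, 86, 62, 93, 64] (no swap needed)
extract-min → returns 1:
  remove root 1; move last element 64 to root → [64, 26, 41, 63, 86, 62, 93]
  64 vs smaller child 26 at index 1, swap → [26, 64, 41, 63, 86, 62, 93]
  64 vs smaller child 63 at index 3, swap → [26, 63, 41, 64, 86, 62, 93]
extract-min → returns 26:
  remove root 26; move last element 93 to root → [93, 63, 41, 64, 86, 62]
  93 vs smaller child 41 at index 2, swap → [41, 63, 93, 64, 86, 62]
  93 vs only child 62 at index 5, swap → [41, 63, 62, 64, 86, 93]
insert 73:
  append 73 at index 6 → [41, 63, 62, 64, 86, 93, 73] (no swap needed)
extract-min → returns 41:
  remove root 41; move last element 73 to root → [73, 63, 62, 64, 86, 93]
  73 vs smaller child 62 at index 2, swap → [62, 63, 73, 64, 86, 93]
extract-min → returns 62:
  remove root 62; move last element 93 to root → [93, 63, 73, 64, 86]
  93 vs smaller child 63 at index 1, swap → [63, 93, 73, 64, 86]
  93 vs smaller child 64 at index 3, swap → [63, 64, 73, 93, 86]
insert 24:
  append 24 at index 5 → [63, 64, 73, 93, 86, 24]
  24 < parent 73 at index 2, swap → [63, 64, 24, 93, 86, 73]
  24 < parent 63 at index 0, swap → [24, 64, 63, 93, 86, 73]

[24, 64, 63, 93, 86, 73]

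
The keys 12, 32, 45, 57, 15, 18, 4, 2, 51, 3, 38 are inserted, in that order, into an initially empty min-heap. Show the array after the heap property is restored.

[2, 3, 12, 15, 4, 45, 18, 57, 51, 32, 38]

Insert 12:
  append 12 at index 0 → [12] (no swap needed)
Insert 32:
  append 32 at index 1 → [12, 32] (no swap needed)
Insert 45:
  append 45 at index 2 → [12, 32, 45] (no swap needed)
Insert 57:
  append 57 at index 3 → [12, 32, 45, 57] (no swap needed)
Insert 15:
  append 15 at index 4 → [12, 32, 45, 57, 15]
  15 < parent 32 at index 1, swap → [12, 15, 45, 57, 32]
Insert 18:
  append 18 at index 5 → [12, 15, 45, 57, 32, 18]
  18 < parent 45 at index 2, swap → [12, 15, 18, 57, 32, 45]
Insert 4:
  append 4 at index 6 → [12, 15, 18, 57, 32, 45, 4]
  4 < parent 18 at index 2, swap → [12, 15, 4, 57, 32, 45, 18]
  4 < parent 12 at index 0, swap → [4, 15, 12, 57, 32, 45, 18]
Insert 2:
  append 2 at index 7 → [4, 15, 12, 57, 32, 45, 18, 2]
  2 < parent 57 at index 3, swap → [4, 15, 12, 2, 32, 45, 18, 57]
  2 < parent 15 at index 1, swap → [4, 2, 12, 15, 32, 45, 18, 57]
  2 < parent 4 at index 0, swap → [2, 4, 12, 15, 32, 45, 18, 57]
Insert 51:
  append 51 at index 8 → [2, 4, 12, 15, 32, 45, 18, 57, 51] (no swap needed)
Insert 3:
  append 3 at index 9 → [2, 4, 12, 15, 32, 45, 18, 57, 51, 3]
  3 < parent 32 at index 4, swap → [2, 4, 12, 15, 3, 45, 18, 57, 51, 32]
  3 < parent 4 at index 1, swap → [2, 3, 12, 15, 4, 45, 18, 57, 51, 32]
Insert 38:
  append 38 at index 10 → [2, 3, 12, 15, 4, 45, 18, 57, 51, 32, 38] (no swap needed)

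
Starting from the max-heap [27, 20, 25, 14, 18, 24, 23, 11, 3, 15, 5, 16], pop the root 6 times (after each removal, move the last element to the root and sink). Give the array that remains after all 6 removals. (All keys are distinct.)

extract-max #1 returns 27:
  remove root 27; move last element 16 to root → [16, 20, 25, 14, 18, 24, 23, 11, 3, 15, 5]
  16 vs larger child 25 at index 2, swap → [25, 20, 16, 14, 18, 24, 23, 11, 3, 15, 5]
  16 vs larger child 24 at index 5, swap → [25, 20, 24, 14, 18, 16, 23, 11, 3, 15, 5]
extract-max #2 returns 25:
  remove root 25; move last element 5 to root → [5, 20, 24, 14, 18, 16, 23, 11, 3, 15]
  5 vs larger child 24 at index 2, swap → [24, 20, 5, 14, 18, 16, 23, 11, 3, 15]
  5 vs larger child 23 at index 6, swap → [24, 20, 23, 14, 18, 16, 5, 11, 3, 15]
extract-max #3 returns 24:
  remove root 24; move last element 15 to root → [15, 20, 23, 14, 18, 16, 5, 11, 3]
  15 vs larger child 23 at index 2, swap → [23, 20, 15, 14, 18, 16, 5, 11, 3]
  15 vs larger child 16 at index 5, swap → [23, 20, 16, 14, 18, 15, 5, 11, 3]
extract-max #4 returns 23:
  remove root 23; move last element 3 to root → [3, 20, 16, 14, 18, 15, 5, 11]
  3 vs larger child 20 at index 1, swap → [20, 3, 16, 14, 18, 15, 5, 11]
  3 vs larger child 18 at index 4, swap → [20, 18, 16, 14, 3, 15, 5, 11]
extract-max #5 returns 20:
  remove root 20; move last element 11 to root → [11, 18, 16, 14, 3, 15, 5]
  11 vs larger child 18 at index 1, swap → [18, 11, 16, 14, 3, 15, 5]
  11 vs larger child 14 at index 3, swap → [18, 14, 16, 11, 3, 15, 5]
extract-max #6 returns 18:
  remove root 18; move last element 5 to root → [5, 14, 16, 11, 3, 15]
  5 vs larger child 16 at index 2, swap → [16, 14, 5, 11, 3, 15]
  5 vs only child 15 at index 5, swap → [16, 14, 15, 11, 3, 5]

[16, 14, 15, 11, 3, 5]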